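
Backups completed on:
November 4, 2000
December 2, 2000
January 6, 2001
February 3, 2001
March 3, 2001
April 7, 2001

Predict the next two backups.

All dates are Saturdays, 28, 35, 28, 28, 35 days apart.
Specifically, the 1st Saturday of each month.
1st Saturday of May 2001: May 5, 2001.
June 2001 — 1st Saturday is June 2, 2001.

May 5, 2001; June 2, 2001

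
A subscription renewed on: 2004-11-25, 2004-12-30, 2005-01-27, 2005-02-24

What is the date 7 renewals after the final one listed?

All Thursdays; the gaps (35, 28, 28) vary with month length.
This is the last Thursday of each month.
March 2005 ends with Thursday 2005-03-31.
Last Thursday of April 2005: 2005-04-28.
May 2005 ends with Thursday 2005-05-26.
Last Thursday of June 2005: 2005-06-30.
Last Thursday of July 2005: 2005-07-28.
August 2005 ends with Thursday 2005-08-25.
Last Thursday of September 2005: 2005-09-29.

2005-09-29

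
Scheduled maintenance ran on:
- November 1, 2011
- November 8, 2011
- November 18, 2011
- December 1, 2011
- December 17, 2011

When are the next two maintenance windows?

January 5, 2012; January 27, 2012

Gaps: 7, 10, 13, 16 days — each gap is 3 larger than the previous one.
Next gap: 19 days. December 17, 2011 + 19 days = January 5, 2012.
Next gap: 22 days. January 5, 2012 + 22 days = January 27, 2012.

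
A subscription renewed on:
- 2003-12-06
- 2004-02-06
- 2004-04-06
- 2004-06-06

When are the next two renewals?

Gaps: 62, 60, 61 days — not constant. Every event is on the 6th of the month.
Pattern: the 6th of every 2 months.
Next: August 2004 → 2004-08-06.
October 2004: 2004-10-06.

2004-08-06, 2004-10-06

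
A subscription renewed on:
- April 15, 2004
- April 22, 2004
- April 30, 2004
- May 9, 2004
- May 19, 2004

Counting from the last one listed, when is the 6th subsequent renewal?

Intervals are 7, 8, 9, 10 days — an arithmetic progression with common difference 1.
Next gap: 11 days. May 19, 2004 + 11 days = May 30, 2004.
Next gap: 12 days. May 30, 2004 + 12 days = June 11, 2004.
Next gap: 13 days. June 11, 2004 + 13 days = June 24, 2004.
Next gap: 14 days. June 24, 2004 + 14 days = July 8, 2004.
Next gap: 15 days. July 8, 2004 + 15 days = July 23, 2004.
Next gap: 16 days. July 23, 2004 + 16 days = August 8, 2004.

August 8, 2004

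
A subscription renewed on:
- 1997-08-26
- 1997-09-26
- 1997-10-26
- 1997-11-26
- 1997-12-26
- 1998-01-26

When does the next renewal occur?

Each date is the 26th; the gaps (31, 30, 31, 30, 31) track the month lengths.
The rule is the 26th of each month.
February 1998: 1998-02-26.

1998-02-26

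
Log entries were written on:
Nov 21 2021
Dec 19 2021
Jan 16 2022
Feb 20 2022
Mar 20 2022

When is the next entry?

These are Sundays at 28- or 35-day spacing (28, 28, 35, 28).
The pattern: 3rd Sunday of the month.
April 2022 — 3rd Sunday is Apr 17 2022.

Apr 17 2022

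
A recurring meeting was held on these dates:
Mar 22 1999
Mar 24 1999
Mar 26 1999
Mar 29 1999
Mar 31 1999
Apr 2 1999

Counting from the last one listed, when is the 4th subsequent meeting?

Every event lands on a Monday or Wednesday or Friday (gaps cycle 2, 2, 3, 2, 2).
So the schedule is: every Monday, Wednesday and Friday.
Next Monday: Apr 5 1999.
The following Wednesday is Apr 7 1999.
Next Friday: Apr 9 1999.
Next Monday: Apr 12 1999.

Apr 12 1999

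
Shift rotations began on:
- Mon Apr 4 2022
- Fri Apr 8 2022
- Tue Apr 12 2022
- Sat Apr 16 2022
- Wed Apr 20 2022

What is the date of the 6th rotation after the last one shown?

Every event comes 4 days after the last (4, 4, 4, 4).
Wed Apr 20 2022 + 4 days = Sun Apr 24 2022.
Sun Apr 24 2022 + 4 days = Thu Apr 28 2022.
Thu Apr 28 2022 + 4 days = Mon May 2 2022.
Mon May 2 2022 + 4 days = Fri May 6 2022.
Fri May 6 2022 + 4 days = Tue May 10 2022.
Tue May 10 2022 + 4 days = Sat May 14 2022.

Sat May 14 2022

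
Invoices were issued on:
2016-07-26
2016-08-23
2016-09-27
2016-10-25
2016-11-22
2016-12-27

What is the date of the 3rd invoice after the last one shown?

Gaps: 28, 35, 28, 28, 35 days — a mix of 28 and 35. Every date is a Tuesday.
Each is the 4th Tuesday of its month.
January 2017 — 4th Tuesday is 2017-01-24.
February 2017 — 4th Tuesday is 2017-02-28.
4th Tuesday of March 2017: 2017-03-28.

2017-03-28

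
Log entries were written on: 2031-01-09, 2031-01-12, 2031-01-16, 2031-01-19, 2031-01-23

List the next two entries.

Gaps: 3, 4, 3, 4 days — not constant, but cyclic with period 2.
The events fall on every Thursday and Sunday.
Next Sunday: 2031-01-26.
Next Thursday: 2031-01-30.

2031-01-26, 2031-01-30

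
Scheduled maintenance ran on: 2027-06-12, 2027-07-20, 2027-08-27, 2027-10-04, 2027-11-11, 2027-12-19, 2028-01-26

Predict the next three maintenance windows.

2028-03-04, 2028-04-11, 2028-05-19

The spacing is 38, 38, 38, 38, 38, 38 days — always 38 days.
2028-01-26 + 38 days = 2028-03-04.
2028-03-04 + 38 days = 2028-04-11.
2028-04-11 + 38 days = 2028-05-19.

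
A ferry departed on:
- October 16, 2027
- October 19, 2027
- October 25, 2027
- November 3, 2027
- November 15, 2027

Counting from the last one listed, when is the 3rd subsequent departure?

Intervals are 3, 6, 9, 12 days — an arithmetic progression with common difference 3.
Next gap: 15 days. November 15, 2027 + 15 days = November 30, 2027.
Next gap: 18 days. November 30, 2027 + 18 days = December 18, 2027.
Next gap: 21 days. December 18, 2027 + 21 days = January 8, 2028.

January 8, 2028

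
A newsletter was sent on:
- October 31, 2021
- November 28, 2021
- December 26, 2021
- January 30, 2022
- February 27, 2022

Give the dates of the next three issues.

March 27, 2022; April 24, 2022; May 29, 2022

These are Sundays with 28, 28, 35, 28-day gaps.
Each is the final Sunday of its month — October 31, 2021 is past the 28th, so '4th Sunday' doesn't fit.
March 2022 ends with Sunday March 27, 2022.
Last Sunday of April 2022: April 24, 2022.
May 2022 ends with Sunday May 29, 2022.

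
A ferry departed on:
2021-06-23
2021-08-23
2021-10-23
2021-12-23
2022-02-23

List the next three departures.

2022-04-23, 2022-06-23, 2022-08-23

Each date is the 23rd; the gaps (61, 61, 61, 62) track the month lengths.
The rule is the 23rd of every 2 months.
April 2022: 2022-04-23.
June 2022: 2022-06-23.
Next: August 2022 → 2022-08-23.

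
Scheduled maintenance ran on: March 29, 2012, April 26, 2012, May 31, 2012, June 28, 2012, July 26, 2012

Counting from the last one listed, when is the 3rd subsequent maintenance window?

October 25, 2012

All Thursdays; the gaps (28, 35, 28, 28) vary with month length.
This is the last Thursday of each month.
August 2012 ends with Thursday August 30, 2012.
September 2012 ends with Thursday September 27, 2012.
October 2012 ends with Thursday October 25, 2012.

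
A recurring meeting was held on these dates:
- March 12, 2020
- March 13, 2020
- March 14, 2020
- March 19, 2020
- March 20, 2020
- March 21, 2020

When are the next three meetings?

The gap pattern 1, 1, 5, 1, 1 repeats every 3 events.
These are the Thursdays, Fridays and Saturdays of each week.
Next Thursday: March 26, 2020.
Next Friday: March 27, 2020.
Next Saturday: March 28, 2020.

March 26, 2020; March 27, 2020; March 28, 2020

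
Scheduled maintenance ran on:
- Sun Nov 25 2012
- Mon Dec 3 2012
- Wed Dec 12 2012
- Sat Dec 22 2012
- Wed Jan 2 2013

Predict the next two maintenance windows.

Intervals are 8, 9, 10, 11 days — an arithmetic progression with common difference 1.
Next gap: 12 days. Wed Jan 2 2013 + 12 days = Mon Jan 14 2013.
Next gap: 13 days. Mon Jan 14 2013 + 13 days = Sun Jan 27 2013.

Mon Jan 14 2013, Sun Jan 27 2013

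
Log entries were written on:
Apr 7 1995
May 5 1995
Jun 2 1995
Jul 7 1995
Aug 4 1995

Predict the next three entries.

Sep 1 1995, Oct 6 1995, Nov 3 1995

These are Fridays at 28- or 35-day spacing (28, 28, 35, 28).
The pattern: 1st Friday of the month.
September 1995 — 1st Friday is Sep 1 1995.
October 1995 — 1st Friday is Oct 6 1995.
1st Friday of November 1995: Nov 3 1995.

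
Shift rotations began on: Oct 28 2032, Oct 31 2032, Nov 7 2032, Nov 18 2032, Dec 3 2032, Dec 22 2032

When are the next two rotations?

Jan 14 2033, Feb 10 2033

Intervals are 3, 7, 11, 15, 19 days — an arithmetic progression with common difference 4.
Next gap: 23 days. Dec 22 2032 + 23 days = Jan 14 2033.
Next gap: 27 days. Jan 14 2033 + 27 days = Feb 10 2033.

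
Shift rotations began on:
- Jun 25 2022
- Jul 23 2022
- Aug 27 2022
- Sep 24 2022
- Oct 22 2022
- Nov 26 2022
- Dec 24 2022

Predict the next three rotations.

All dates are Saturdays, 28, 35, 28, 28, 35, 28 days apart.
Specifically, the 4th Saturday of each month.
4th Saturday of January 2023: Jan 28 2023.
4th Saturday of February 2023: Feb 25 2023.
March 2023 — 4th Saturday is Mar 25 2023.

Jan 28 2023, Feb 25 2023, Mar 25 2023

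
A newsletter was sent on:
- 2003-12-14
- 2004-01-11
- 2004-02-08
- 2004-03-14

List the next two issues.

2004-04-11, 2004-05-09

All dates are Sundays, 28, 28, 35 days apart.
Specifically, the 2nd Sunday of each month.
2nd Sunday of April 2004: 2004-04-11.
May 2004 — 2nd Sunday is 2004-05-09.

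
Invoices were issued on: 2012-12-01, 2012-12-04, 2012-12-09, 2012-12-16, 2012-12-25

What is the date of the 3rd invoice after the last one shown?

2013-02-02

The spacing grows by 2 each time: 3, 5, 7, 9 days.
Next gap: 11 days. 2012-12-25 + 11 days = 2013-01-05.
Next gap: 13 days. 2013-01-05 + 13 days = 2013-01-18.
Next gap: 15 days. 2013-01-18 + 15 days = 2013-02-02.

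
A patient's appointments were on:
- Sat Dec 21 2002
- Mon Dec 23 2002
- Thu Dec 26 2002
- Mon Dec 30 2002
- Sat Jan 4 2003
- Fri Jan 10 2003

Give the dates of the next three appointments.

Fri Jan 17 2003, Sat Jan 25 2003, Mon Feb 3 2003

Intervals are 2, 3, 4, 5, 6 days — an arithmetic progression with common difference 1.
Next gap: 7 days. Fri Jan 10 2003 + 7 days = Fri Jan 17 2003.
Next gap: 8 days. Fri Jan 17 2003 + 8 days = Sat Jan 25 2003.
Next gap: 9 days. Sat Jan 25 2003 + 9 days = Mon Feb 3 2003.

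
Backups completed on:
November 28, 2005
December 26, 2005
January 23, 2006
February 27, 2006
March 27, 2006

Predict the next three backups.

April 24, 2006; May 22, 2006; June 26, 2006

These are Mondays at 28- or 35-day spacing (28, 28, 35, 28).
The pattern: 4th Monday of the month.
April 2006 — 4th Monday is April 24, 2006.
4th Monday of May 2006: May 22, 2006.
June 2006 — 4th Monday is June 26, 2006.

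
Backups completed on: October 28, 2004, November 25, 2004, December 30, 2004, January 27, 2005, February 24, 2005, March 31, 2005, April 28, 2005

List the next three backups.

All Thursdays; the gaps (28, 35, 28, 28, 35, 28) vary with month length.
This is the last Thursday of each month.
Last Thursday of May 2005: May 26, 2005.
Last Thursday of June 2005: June 30, 2005.
Last Thursday of July 2005: July 28, 2005.

May 26, 2005; June 30, 2005; July 28, 2005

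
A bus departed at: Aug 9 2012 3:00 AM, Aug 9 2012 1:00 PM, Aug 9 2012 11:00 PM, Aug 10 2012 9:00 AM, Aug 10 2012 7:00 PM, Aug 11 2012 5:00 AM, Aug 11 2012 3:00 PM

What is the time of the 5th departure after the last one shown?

Spacing: 10, 10, 10, 10, 10, 10 h — constant 10 h.
Aug 11 2012 3:00 PM + 10 h = Aug 12 2012 1:00 AM.
Aug 12 2012 1:00 AM + 10 h = Aug 12 2012 11:00 AM.
Aug 12 2012 11:00 AM + 10 h = Aug 12 2012 9:00 PM.
Aug 12 2012 9:00 PM + 10 h = Aug 13 2012 7:00 AM.
Aug 13 2012 7:00 AM + 10 h = Aug 13 2012 5:00 PM.

Aug 13 2012 5:00 PM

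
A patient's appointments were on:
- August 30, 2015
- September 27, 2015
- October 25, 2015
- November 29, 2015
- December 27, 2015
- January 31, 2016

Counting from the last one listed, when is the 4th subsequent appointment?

May 29, 2016

All Sundays; the gaps (28, 28, 35, 28, 35) vary with month length.
This is the last Sunday of each month.
February 2016 ends with Sunday February 28, 2016.
March 2016 ends with Sunday March 27, 2016.
April 2016 ends with Sunday April 24, 2016.
Last Sunday of May 2016: May 29, 2016.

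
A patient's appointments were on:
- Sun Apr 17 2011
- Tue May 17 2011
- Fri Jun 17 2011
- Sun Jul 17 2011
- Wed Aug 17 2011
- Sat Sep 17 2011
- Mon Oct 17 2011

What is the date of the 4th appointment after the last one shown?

Fri Feb 17 2012

Each date is the 17th; the gaps (30, 31, 30, 31, 31, 30) track the month lengths.
The rule is the 17th of each month.
Next: November 2011 → Thu Nov 17 2011.
Next: December 2011 → Sat Dec 17 2011.
Next: January 2012 → Tue Jan 17 2012.
Next: February 2012 → Fri Feb 17 2012.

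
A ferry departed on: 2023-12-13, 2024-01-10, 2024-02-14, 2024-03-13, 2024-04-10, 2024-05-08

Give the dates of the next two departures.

Gaps: 28, 35, 28, 28, 28 days — a mix of 28 and 35. Every date is a Wednesday.
Each is the 2nd Wednesday of its month.
2nd Wednesday of June 2024: 2024-06-12.
July 2024 — 2nd Wednesday is 2024-07-10.

2024-06-12, 2024-07-10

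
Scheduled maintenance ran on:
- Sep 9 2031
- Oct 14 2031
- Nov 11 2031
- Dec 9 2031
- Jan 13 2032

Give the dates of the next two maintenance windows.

These are Tuesdays at 28- or 35-day spacing (35, 28, 28, 35).
The pattern: 2nd Tuesday of the month.
February 2032 — 2nd Tuesday is Feb 10 2032.
2nd Tuesday of March 2032: Mar 9 2032.

Feb 10 2032, Mar 9 2032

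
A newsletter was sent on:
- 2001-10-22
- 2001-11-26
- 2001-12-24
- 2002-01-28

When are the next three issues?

Gaps: 35, 28, 35 days — a mix of 28 and 35. Every date is a Monday.
Each is the 4th Monday of its month.
February 2002 — 4th Monday is 2002-02-25.
4th Monday of March 2002: 2002-03-25.
April 2002 — 4th Monday is 2002-04-22.

2002-02-25, 2002-03-25, 2002-04-22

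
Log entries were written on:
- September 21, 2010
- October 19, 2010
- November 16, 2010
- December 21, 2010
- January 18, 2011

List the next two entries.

February 15, 2011; March 15, 2011

Gaps: 28, 28, 35, 28 days — a mix of 28 and 35. Every date is a Tuesday.
Each is the 3rd Tuesday of its month.
3rd Tuesday of February 2011: February 15, 2011.
March 2011 — 3rd Tuesday is March 15, 2011.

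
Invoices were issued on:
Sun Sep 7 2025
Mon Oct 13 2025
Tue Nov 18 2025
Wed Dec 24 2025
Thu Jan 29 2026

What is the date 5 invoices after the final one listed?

Tue Jul 28 2026

Gaps between consecutive events: 36, 36, 36, 36 days — a constant 36-day interval.
Thu Jan 29 2026 + 36 days = Fri Mar 6 2026.
Fri Mar 6 2026 + 36 days = Sat Apr 11 2026.
Sat Apr 11 2026 + 36 days = Sun May 17 2026.
Sun May 17 2026 + 36 days = Mon Jun 22 2026.
Mon Jun 22 2026 + 36 days = Tue Jul 28 2026.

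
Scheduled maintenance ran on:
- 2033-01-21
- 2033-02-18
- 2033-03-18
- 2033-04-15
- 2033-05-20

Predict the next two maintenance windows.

These are Fridays at 28- or 35-day spacing (28, 28, 28, 35).
The pattern: 3rd Friday of the month.
3rd Friday of June 2033: 2033-06-17.
3rd Friday of July 2033: 2033-07-15.

2033-06-17, 2033-07-15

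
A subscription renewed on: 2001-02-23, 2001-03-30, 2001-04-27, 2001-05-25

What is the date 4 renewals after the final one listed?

Every date is a Friday; gaps 35, 28, 28 days.
Each is the last Friday of its month (at least one falls on the 29th or later, ruling out '4th Friday').
Last Friday of June 2001: 2001-06-29.
July 2001 ends with Friday 2001-07-27.
August 2001 ends with Friday 2001-08-31.
September 2001 ends with Friday 2001-09-28.

2001-09-28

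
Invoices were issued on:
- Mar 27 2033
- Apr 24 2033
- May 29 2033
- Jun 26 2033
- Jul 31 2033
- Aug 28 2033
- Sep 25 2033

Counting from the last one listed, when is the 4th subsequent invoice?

Jan 29 2034

Every date is a Sunday; gaps 28, 35, 28, 35, 28, 28 days.
Each is the last Sunday of its month (at least one falls on the 29th or later, ruling out '4th Sunday').
Last Sunday of October 2033: Oct 30 2033.
November 2033 ends with Sunday Nov 27 2033.
December 2033 ends with Sunday Dec 25 2033.
January 2034 ends with Sunday Jan 29 2034.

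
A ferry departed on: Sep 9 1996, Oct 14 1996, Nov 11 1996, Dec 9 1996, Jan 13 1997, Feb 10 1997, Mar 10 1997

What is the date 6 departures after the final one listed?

Sep 8 1997

All dates are Mondays, 35, 28, 28, 35, 28, 28 days apart.
Specifically, the 2nd Monday of each month.
2nd Monday of April 1997: Apr 14 1997.
May 1997 — 2nd Monday is May 12 1997.
June 1997 — 2nd Monday is Jun 9 1997.
2nd Monday of July 1997: Jul 14 1997.
August 1997 — 2nd Monday is Aug 11 1997.
2nd Monday of September 1997: Sep 8 1997.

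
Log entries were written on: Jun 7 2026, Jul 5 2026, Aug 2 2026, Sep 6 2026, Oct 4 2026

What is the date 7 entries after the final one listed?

May 2 2027

These are Sundays at 28- or 35-day spacing (28, 28, 35, 28).
The pattern: 1st Sunday of the month.
1st Sunday of November 2026: Nov 1 2026.
December 2026 — 1st Sunday is Dec 6 2026.
1st Sunday of January 2027: Jan 3 2027.
1st Sunday of February 2027: Feb 7 2027.
March 2027 — 1st Sunday is Mar 7 2027.
1st Sunday of April 2027: Apr 4 2027.
1st Sunday of May 2027: May 2 2027.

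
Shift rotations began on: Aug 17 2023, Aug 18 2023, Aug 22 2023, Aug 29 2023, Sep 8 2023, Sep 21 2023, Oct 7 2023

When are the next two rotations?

Gaps: 1, 4, 7, 10, 13, 16 days — each gap is 3 larger than the previous one.
Next gap: 19 days. Oct 7 2023 + 19 days = Oct 26 2023.
Next gap: 22 days. Oct 26 2023 + 22 days = Nov 17 2023.

Oct 26 2023, Nov 17 2023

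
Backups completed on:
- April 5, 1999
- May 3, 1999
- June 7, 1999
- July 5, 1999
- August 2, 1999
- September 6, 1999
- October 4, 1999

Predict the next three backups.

November 1, 1999; December 6, 1999; January 3, 2000

These are Mondays at 28- or 35-day spacing (28, 35, 28, 28, 35, 28).
The pattern: 1st Monday of the month.
November 1999 — 1st Monday is November 1, 1999.
1st Monday of December 1999: December 6, 1999.
January 2000 — 1st Monday is January 3, 2000.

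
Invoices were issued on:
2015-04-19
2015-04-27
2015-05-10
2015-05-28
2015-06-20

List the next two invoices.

Intervals are 8, 13, 18, 23 days — an arithmetic progression with common difference 5.
Next gap: 28 days. 2015-06-20 + 28 days = 2015-07-18.
Next gap: 33 days. 2015-07-18 + 33 days = 2015-08-20.

2015-07-18, 2015-08-20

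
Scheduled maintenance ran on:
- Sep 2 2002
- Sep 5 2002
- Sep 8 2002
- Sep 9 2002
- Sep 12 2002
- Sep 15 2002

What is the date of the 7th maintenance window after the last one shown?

Sep 30 2002

Every event lands on a Monday or Thursday or Sunday (gaps cycle 3, 3, 1, 3, 3).
So the schedule is: every Monday, Thursday and Sunday.
The following Monday is Sep 16 2002.
The following Thursday is Sep 19 2002.
Next Sunday: Sep 22 2002.
Next Monday: Sep 23 2002.
The following Thursday is Sep 26 2002.
Next Sunday: Sep 29 2002.
Next Monday: Sep 30 2002.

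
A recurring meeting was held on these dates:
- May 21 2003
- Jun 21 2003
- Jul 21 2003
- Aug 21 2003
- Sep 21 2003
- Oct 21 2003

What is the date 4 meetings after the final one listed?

Feb 21 2004

Gaps: 31, 30, 31, 31, 30 days — not constant. Every event is on the 21st of the month.
Pattern: the 21st of each month.
Next: November 2003 → Nov 21 2003.
December 2003: Dec 21 2003.
January 2004: Jan 21 2004.
Next: February 2004 → Feb 21 2004.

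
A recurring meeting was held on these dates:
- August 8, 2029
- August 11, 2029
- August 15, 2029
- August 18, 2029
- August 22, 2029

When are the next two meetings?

Every event lands on a Wednesday or Saturday (gaps cycle 3, 4, 3, 4).
So the schedule is: every Wednesday and Saturday.
Next Saturday: August 25, 2029.
The following Wednesday is August 29, 2029.

August 25, 2029; August 29, 2029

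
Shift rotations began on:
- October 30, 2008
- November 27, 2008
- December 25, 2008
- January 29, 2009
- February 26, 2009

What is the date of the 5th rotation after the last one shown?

July 30, 2009

All Thursdays; the gaps (28, 28, 35, 28) vary with month length.
This is the last Thursday of each month.
Last Thursday of March 2009: March 26, 2009.
Last Thursday of April 2009: April 30, 2009.
Last Thursday of May 2009: May 28, 2009.
Last Thursday of June 2009: June 25, 2009.
Last Thursday of July 2009: July 30, 2009.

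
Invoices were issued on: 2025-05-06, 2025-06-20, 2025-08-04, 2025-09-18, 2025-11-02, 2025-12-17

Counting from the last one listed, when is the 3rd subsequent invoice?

2026-05-01

Every event comes 45 days after the last (45, 45, 45, 45, 45).
2025-12-17 + 45 days = 2026-01-31.
2026-01-31 + 45 days = 2026-03-17.
2026-03-17 + 45 days = 2026-05-01.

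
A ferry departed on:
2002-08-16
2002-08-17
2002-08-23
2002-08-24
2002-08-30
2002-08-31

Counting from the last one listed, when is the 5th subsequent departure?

2002-09-20

Gaps: 1, 6, 1, 6, 1 days — not constant, but cyclic with period 2.
The events fall on every Friday and Saturday.
The following Friday is 2002-09-06.
The following Saturday is 2002-09-07.
The following Friday is 2002-09-13.
Next Saturday: 2002-09-14.
Next Friday: 2002-09-20.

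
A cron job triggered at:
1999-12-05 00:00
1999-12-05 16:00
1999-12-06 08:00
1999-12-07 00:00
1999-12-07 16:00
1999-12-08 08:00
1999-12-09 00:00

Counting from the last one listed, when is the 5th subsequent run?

1999-12-12 08:00

Gaps: 16, 16, 16, 16, 16, 16 hours — each event is 16 hours after the previous one.
1999-12-09 00:00 + 16 h = 1999-12-09 16:00.
1999-12-09 16:00 + 16 h = 1999-12-10 08:00.
1999-12-10 08:00 + 16 h = 1999-12-11 00:00.
1999-12-11 00:00 + 16 h = 1999-12-11 16:00.
1999-12-11 16:00 + 16 h = 1999-12-12 08:00.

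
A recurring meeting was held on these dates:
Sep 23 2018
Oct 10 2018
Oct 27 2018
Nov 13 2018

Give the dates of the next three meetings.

The spacing is 17, 17, 17 days — always 17 days.
Nov 13 2018 + 17 days = Nov 30 2018.
Nov 30 2018 + 17 days = Dec 17 2018.
Dec 17 2018 + 17 days = Jan 3 2019.

Nov 30 2018, Dec 17 2018, Jan 3 2019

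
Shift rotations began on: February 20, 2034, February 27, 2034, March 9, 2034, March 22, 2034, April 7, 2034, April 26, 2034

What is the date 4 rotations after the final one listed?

Gaps: 7, 10, 13, 16, 19 days — each gap is 3 larger than the previous one.
Next gap: 22 days. April 26, 2034 + 22 days = May 18, 2034.
Next gap: 25 days. May 18, 2034 + 25 days = June 12, 2034.
Next gap: 28 days. June 12, 2034 + 28 days = July 10, 2034.
Next gap: 31 days. July 10, 2034 + 31 days = August 10, 2034.

August 10, 2034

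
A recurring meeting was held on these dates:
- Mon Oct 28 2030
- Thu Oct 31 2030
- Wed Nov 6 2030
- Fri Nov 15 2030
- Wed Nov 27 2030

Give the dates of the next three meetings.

The spacing grows by 3 each time: 3, 6, 9, 12 days.
Next gap: 15 days. Wed Nov 27 2030 + 15 days = Thu Dec 12 2030.
Next gap: 18 days. Thu Dec 12 2030 + 18 days = Mon Dec 30 2030.
Next gap: 21 days. Mon Dec 30 2030 + 21 days = Mon Jan 20 2031.

Thu Dec 12 2030, Mon Dec 30 2030, Mon Jan 20 2031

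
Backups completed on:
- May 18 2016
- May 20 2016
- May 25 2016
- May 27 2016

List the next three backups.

Jun 1 2016, Jun 3 2016, Jun 8 2016

The gap pattern 2, 5, 2 repeats every 2 events.
These are the Wednesdays and Fridays of each week.
Next Wednesday: Jun 1 2016.
The following Friday is Jun 3 2016.
The following Wednesday is Jun 8 2016.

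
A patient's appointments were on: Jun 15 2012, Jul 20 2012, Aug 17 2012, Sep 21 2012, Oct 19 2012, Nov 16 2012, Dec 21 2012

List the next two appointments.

All dates are Fridays, 35, 28, 35, 28, 28, 35 days apart.
Specifically, the 3rd Friday of each month.
January 2013 — 3rd Friday is Jan 18 2013.
February 2013 — 3rd Friday is Feb 15 2013.

Jan 18 2013, Feb 15 2013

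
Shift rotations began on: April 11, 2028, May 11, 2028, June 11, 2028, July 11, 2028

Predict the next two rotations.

August 11, 2028; September 11, 2028

Gaps: 30, 31, 30 days — not constant. Every event is on the 11th of the month.
Pattern: the 11th of each month.
August 2028: August 11, 2028.
September 2028: September 11, 2028.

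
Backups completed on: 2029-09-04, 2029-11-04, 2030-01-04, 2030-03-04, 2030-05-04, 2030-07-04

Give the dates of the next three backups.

The day-of-month is always 4 (61, 61, 59, 61, 61 days between events).
So this recurs on the 4th of every 2 months.
September 2030: 2030-09-04.
Next: November 2030 → 2030-11-04.
January 2031: 2031-01-04.

2030-09-04, 2030-11-04, 2031-01-04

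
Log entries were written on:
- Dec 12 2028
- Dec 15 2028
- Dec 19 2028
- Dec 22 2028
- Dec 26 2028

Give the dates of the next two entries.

Dec 29 2028, Jan 2 2029

The gap pattern 3, 4, 3, 4 repeats every 2 events.
These are the Tuesdays and Fridays of each week.
The following Friday is Dec 29 2028.
The following Tuesday is Jan 2 2029.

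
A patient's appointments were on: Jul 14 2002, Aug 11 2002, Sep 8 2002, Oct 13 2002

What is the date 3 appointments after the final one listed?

Jan 12 2003

All dates are Sundays, 28, 28, 35 days apart.
Specifically, the 2nd Sunday of each month.
2nd Sunday of November 2002: Nov 10 2002.
December 2002 — 2nd Sunday is Dec 8 2002.
2nd Sunday of January 2003: Jan 12 2003.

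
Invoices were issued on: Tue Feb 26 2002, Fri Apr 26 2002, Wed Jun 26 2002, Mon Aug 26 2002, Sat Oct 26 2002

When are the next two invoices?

Thu Dec 26 2002, Wed Feb 26 2003

Gaps: 59, 61, 61, 61 days — not constant. Every event is on the 26th of the month.
Pattern: the 26th of every 2 months.
Next: December 2002 → Thu Dec 26 2002.
Next: February 2003 → Wed Feb 26 2003.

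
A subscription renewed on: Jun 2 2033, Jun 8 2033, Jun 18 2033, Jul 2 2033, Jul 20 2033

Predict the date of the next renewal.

The spacing grows by 4 each time: 6, 10, 14, 18 days.
Next gap: 22 days. Jul 20 2033 + 22 days = Aug 11 2033.

Aug 11 2033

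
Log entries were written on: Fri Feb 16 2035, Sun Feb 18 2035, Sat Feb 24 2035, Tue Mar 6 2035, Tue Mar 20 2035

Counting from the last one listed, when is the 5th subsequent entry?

Intervals are 2, 6, 10, 14 days — an arithmetic progression with common difference 4.
Next gap: 18 days. Tue Mar 20 2035 + 18 days = Sat Apr 7 2035.
Next gap: 22 days. Sat Apr 7 2035 + 22 days = Sun Apr 29 2035.
Next gap: 26 days. Sun Apr 29 2035 + 26 days = Fri May 25 2035.
Next gap: 30 days. Fri May 25 2035 + 30 days = Sun Jun 24 2035.
Next gap: 34 days. Sun Jun 24 2035 + 34 days = Sat Jul 28 2035.

Sat Jul 28 2035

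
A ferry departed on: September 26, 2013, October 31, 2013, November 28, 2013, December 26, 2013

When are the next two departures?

January 30, 2014; February 27, 2014

All Thursdays; the gaps (35, 28, 28) vary with month length.
This is the last Thursday of each month.
Last Thursday of January 2014: January 30, 2014.
February 2014 ends with Thursday February 27, 2014.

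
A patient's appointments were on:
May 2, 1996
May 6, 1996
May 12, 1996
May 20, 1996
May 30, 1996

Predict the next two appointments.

June 11, 1996; June 25, 1996

The spacing grows by 2 each time: 4, 6, 8, 10 days.
Next gap: 12 days. May 30, 1996 + 12 days = June 11, 1996.
Next gap: 14 days. June 11, 1996 + 14 days = June 25, 1996.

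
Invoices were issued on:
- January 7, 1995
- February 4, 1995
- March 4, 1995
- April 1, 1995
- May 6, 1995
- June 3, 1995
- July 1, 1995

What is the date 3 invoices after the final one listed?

All dates are Saturdays, 28, 28, 28, 35, 28, 28 days apart.
Specifically, the 1st Saturday of each month.
1st Saturday of August 1995: August 5, 1995.
1st Saturday of September 1995: September 2, 1995.
October 1995 — 1st Saturday is October 7, 1995.

October 7, 1995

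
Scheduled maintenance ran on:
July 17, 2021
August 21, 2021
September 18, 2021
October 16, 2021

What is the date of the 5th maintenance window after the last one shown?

March 19, 2022

These are Saturdays at 28- or 35-day spacing (35, 28, 28).
The pattern: 3rd Saturday of the month.
November 2021 — 3rd Saturday is November 20, 2021.
3rd Saturday of December 2021: December 18, 2021.
January 2022 — 3rd Saturday is January 15, 2022.
February 2022 — 3rd Saturday is February 19, 2022.
March 2022 — 3rd Saturday is March 19, 2022.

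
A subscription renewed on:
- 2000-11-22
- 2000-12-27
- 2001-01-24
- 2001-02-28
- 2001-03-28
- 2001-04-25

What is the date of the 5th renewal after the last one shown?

Gaps: 35, 28, 35, 28, 28 days — a mix of 28 and 35. Every date is a Wednesday.
Each is the 4th Wednesday of its month.
4th Wednesday of May 2001: 2001-05-23.
4th Wednesday of June 2001: 2001-06-27.
July 2001 — 4th Wednesday is 2001-07-25.
August 2001 — 4th Wednesday is 2001-08-22.
4th Wednesday of September 2001: 2001-09-26.

2001-09-26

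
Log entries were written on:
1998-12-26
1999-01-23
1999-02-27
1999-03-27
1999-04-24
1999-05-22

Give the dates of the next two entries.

All dates are Saturdays, 28, 35, 28, 28, 28 days apart.
Specifically, the 4th Saturday of each month.
4th Saturday of June 1999: 1999-06-26.
July 1999 — 4th Saturday is 1999-07-24.

1999-06-26, 1999-07-24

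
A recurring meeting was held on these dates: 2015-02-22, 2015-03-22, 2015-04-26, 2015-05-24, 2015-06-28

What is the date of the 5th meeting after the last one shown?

Gaps: 28, 35, 28, 35 days — a mix of 28 and 35. Every date is a Sunday.
Each is the 4th Sunday of its month.
July 2015 — 4th Sunday is 2015-07-26.
August 2015 — 4th Sunday is 2015-08-23.
4th Sunday of September 2015: 2015-09-27.
4th Sunday of October 2015: 2015-10-25.
November 2015 — 4th Sunday is 2015-11-22.

2015-11-22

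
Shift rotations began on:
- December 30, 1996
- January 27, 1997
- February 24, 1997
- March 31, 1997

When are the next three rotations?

These are Mondays with 28, 28, 35-day gaps.
Each is the final Monday of its month — December 30, 1996 is past the 28th, so '4th Monday' doesn't fit.
April 1997 ends with Monday April 28, 1997.
Last Monday of May 1997: May 26, 1997.
June 1997 ends with Monday June 30, 1997.

April 28, 1997; May 26, 1997; June 30, 1997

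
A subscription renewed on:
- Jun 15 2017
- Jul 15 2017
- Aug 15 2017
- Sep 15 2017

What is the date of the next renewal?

Gaps: 30, 31, 31 days — not constant. Every event is on the 15th of the month.
Pattern: the 15th of each month.
October 2017: Oct 15 2017.

Oct 15 2017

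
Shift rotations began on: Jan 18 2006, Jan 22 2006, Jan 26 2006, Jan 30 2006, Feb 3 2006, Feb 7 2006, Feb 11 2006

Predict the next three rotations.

Every event comes 4 days after the last (4, 4, 4, 4, 4, 4).
Feb 11 2006 + 4 days = Feb 15 2006.
Feb 15 2006 + 4 days = Feb 19 2006.
Feb 19 2006 + 4 days = Feb 23 2006.

Feb 15 2006, Feb 19 2006, Feb 23 2006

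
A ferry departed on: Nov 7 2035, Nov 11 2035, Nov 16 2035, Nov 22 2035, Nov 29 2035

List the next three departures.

Gaps: 4, 5, 6, 7 days — each gap is 1 larger than the previous one.
Next gap: 8 days. Nov 29 2035 + 8 days = Dec 7 2035.
Next gap: 9 days. Dec 7 2035 + 9 days = Dec 16 2035.
Next gap: 10 days. Dec 16 2035 + 10 days = Dec 26 2035.

Dec 7 2035, Dec 16 2035, Dec 26 2035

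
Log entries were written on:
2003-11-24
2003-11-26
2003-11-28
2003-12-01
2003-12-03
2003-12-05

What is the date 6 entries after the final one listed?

The gap pattern 2, 2, 3, 2, 2 repeats every 3 events.
These are the Mondays, Wednesdays and Fridays of each week.
The following Monday is 2003-12-08.
The following Wednesday is 2003-12-10.
The following Friday is 2003-12-12.
The following Monday is 2003-12-15.
The following Wednesday is 2003-12-17.
Next Friday: 2003-12-19.

2003-12-19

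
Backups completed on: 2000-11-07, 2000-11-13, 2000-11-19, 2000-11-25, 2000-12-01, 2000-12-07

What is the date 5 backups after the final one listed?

Gaps between consecutive events: 6, 6, 6, 6, 6 days — a constant 6-day interval.
2000-12-07 + 6 days = 2000-12-13.
2000-12-13 + 6 days = 2000-12-19.
2000-12-19 + 6 days = 2000-12-25.
2000-12-25 + 6 days = 2000-12-31.
2000-12-31 + 6 days = 2001-01-06.

2001-01-06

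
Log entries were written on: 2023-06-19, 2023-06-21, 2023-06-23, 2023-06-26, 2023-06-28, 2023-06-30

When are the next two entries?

Every event lands on a Monday or Wednesday or Friday (gaps cycle 2, 2, 3, 2, 2).
So the schedule is: every Monday, Wednesday and Friday.
Next Monday: 2023-07-03.
The following Wednesday is 2023-07-05.

2023-07-03, 2023-07-05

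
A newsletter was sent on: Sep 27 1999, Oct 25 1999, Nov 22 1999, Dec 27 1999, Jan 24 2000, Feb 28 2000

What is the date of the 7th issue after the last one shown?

Sep 25 2000

These are Mondays at 28- or 35-day spacing (28, 28, 35, 28, 35).
The pattern: 4th Monday of the month.
4th Monday of March 2000: Mar 27 2000.
April 2000 — 4th Monday is Apr 24 2000.
May 2000 — 4th Monday is May 22 2000.
June 2000 — 4th Monday is Jun 26 2000.
4th Monday of July 2000: Jul 24 2000.
4th Monday of August 2000: Aug 28 2000.
September 2000 — 4th Monday is Sep 25 2000.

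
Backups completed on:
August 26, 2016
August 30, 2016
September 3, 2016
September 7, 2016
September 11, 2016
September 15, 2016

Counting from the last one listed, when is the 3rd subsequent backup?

The spacing is 4, 4, 4, 4, 4 days — always 4 days.
September 15, 2016 + 4 days = September 19, 2016.
September 19, 2016 + 4 days = September 23, 2016.
September 23, 2016 + 4 days = September 27, 2016.

September 27, 2016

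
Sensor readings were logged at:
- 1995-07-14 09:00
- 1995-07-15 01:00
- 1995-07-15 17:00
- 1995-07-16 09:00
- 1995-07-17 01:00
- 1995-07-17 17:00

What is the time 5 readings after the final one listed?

Spacing: 16, 16, 16, 16, 16 h — constant 16 h.
1995-07-17 17:00 + 16 h = 1995-07-18 09:00.
1995-07-18 09:00 + 16 h = 1995-07-19 01:00.
1995-07-19 01:00 + 16 h = 1995-07-19 17:00.
1995-07-19 17:00 + 16 h = 1995-07-20 09:00.
1995-07-20 09:00 + 16 h = 1995-07-21 01:00.

1995-07-21 01:00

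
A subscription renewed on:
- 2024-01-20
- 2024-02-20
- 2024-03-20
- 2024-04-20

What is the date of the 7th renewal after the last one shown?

2024-11-20

The day-of-month is always 20 (31, 29, 31 days between events).
So this recurs on the 20th of each month.
May 2024: 2024-05-20.
Next: June 2024 → 2024-06-20.
July 2024: 2024-07-20.
August 2024: 2024-08-20.
Next: September 2024 → 2024-09-20.
Next: October 2024 → 2024-10-20.
November 2024: 2024-11-20.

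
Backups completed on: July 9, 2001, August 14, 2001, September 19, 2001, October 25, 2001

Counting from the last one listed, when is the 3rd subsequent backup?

February 10, 2002

Every event comes 36 days after the last (36, 36, 36).
October 25, 2001 + 36 days = November 30, 2001.
November 30, 2001 + 36 days = January 5, 2002.
January 5, 2002 + 36 days = February 10, 2002.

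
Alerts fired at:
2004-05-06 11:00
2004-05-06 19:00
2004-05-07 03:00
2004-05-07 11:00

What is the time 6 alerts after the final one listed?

The interval is a steady 8 hours (8, 8, 8).
2004-05-07 11:00 + 8 h = 2004-05-07 19:00.
2004-05-07 19:00 + 8 h = 2004-05-08 03:00.
2004-05-08 03:00 + 8 h = 2004-05-08 11:00.
2004-05-08 11:00 + 8 h = 2004-05-08 19:00.
2004-05-08 19:00 + 8 h = 2004-05-09 03:00.
2004-05-09 03:00 + 8 h = 2004-05-09 11:00.

2004-05-09 11:00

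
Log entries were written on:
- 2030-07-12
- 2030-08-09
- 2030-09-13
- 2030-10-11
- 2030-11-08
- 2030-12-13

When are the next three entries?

2031-01-10, 2031-02-14, 2031-03-14

These are Fridays at 28- or 35-day spacing (28, 35, 28, 28, 35).
The pattern: 2nd Friday of the month.
January 2031 — 2nd Friday is 2031-01-10.
February 2031 — 2nd Friday is 2031-02-14.
2nd Friday of March 2031: 2031-03-14.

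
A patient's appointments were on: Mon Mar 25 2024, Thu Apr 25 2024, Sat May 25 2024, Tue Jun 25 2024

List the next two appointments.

The day-of-month is always 25 (31, 30, 31 days between events).
So this recurs on the 25th of each month.
July 2024: Thu Jul 25 2024.
Next: August 2024 → Sun Aug 25 2024.

Thu Jul 25 2024, Sun Aug 25 2024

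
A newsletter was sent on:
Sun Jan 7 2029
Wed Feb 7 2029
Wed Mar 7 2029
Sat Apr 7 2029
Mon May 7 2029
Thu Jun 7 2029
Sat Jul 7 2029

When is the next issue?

Tue Aug 7 2029

The day-of-month is always 7 (31, 28, 31, 30, 31, 30 days between events).
So this recurs on the 7th of each month.
Next: August 2029 → Tue Aug 7 2029.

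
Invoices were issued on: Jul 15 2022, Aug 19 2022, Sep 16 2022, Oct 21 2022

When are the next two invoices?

These are Fridays at 28- or 35-day spacing (35, 28, 35).
The pattern: 3rd Friday of the month.
3rd Friday of November 2022: Nov 18 2022.
December 2022 — 3rd Friday is Dec 16 2022.

Nov 18 2022, Dec 16 2022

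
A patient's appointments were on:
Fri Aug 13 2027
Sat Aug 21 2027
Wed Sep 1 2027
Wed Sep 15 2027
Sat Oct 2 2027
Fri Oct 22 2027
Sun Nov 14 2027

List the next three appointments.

Gaps: 8, 11, 14, 17, 20, 23 days — each gap is 3 larger than the previous one.
Next gap: 26 days. Sun Nov 14 2027 + 26 days = Fri Dec 10 2027.
Next gap: 29 days. Fri Dec 10 2027 + 29 days = Sat Jan 8 2028.
Next gap: 32 days. Sat Jan 8 2028 + 32 days = Wed Feb 9 2028.

Fri Dec 10 2027, Sat Jan 8 2028, Wed Feb 9 2028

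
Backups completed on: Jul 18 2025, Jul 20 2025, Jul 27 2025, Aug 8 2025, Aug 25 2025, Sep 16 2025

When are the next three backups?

Intervals are 2, 7, 12, 17, 22 days — an arithmetic progression with common difference 5.
Next gap: 27 days. Sep 16 2025 + 27 days = Oct 13 2025.
Next gap: 32 days. Oct 13 2025 + 32 days = Nov 14 2025.
Next gap: 37 days. Nov 14 2025 + 37 days = Dec 21 2025.

Oct 13 2025, Nov 14 2025, Dec 21 2025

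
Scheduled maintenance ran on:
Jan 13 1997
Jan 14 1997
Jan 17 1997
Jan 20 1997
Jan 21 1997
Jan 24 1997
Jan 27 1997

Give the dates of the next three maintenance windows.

Jan 28 1997, Jan 31 1997, Feb 3 1997

Every event lands on a Monday or Tuesday or Friday (gaps cycle 1, 3, 3, 1, 3, 3).
So the schedule is: every Monday, Tuesday and Friday.
The following Tuesday is Jan 28 1997.
The following Friday is Jan 31 1997.
Next Monday: Feb 3 1997.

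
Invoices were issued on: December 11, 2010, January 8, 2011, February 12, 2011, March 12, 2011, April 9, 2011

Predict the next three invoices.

These are Saturdays at 28- or 35-day spacing (28, 35, 28, 28).
The pattern: 2nd Saturday of the month.
May 2011 — 2nd Saturday is May 14, 2011.
2nd Saturday of June 2011: June 11, 2011.
July 2011 — 2nd Saturday is July 9, 2011.

May 14, 2011; June 11, 2011; July 9, 2011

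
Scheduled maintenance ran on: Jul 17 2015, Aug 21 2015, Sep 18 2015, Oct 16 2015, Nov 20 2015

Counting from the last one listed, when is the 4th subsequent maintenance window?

Mar 18 2016

These are Fridays at 28- or 35-day spacing (35, 28, 28, 35).
The pattern: 3rd Friday of the month.
3rd Friday of December 2015: Dec 18 2015.
January 2016 — 3rd Friday is Jan 15 2016.
February 2016 — 3rd Friday is Feb 19 2016.
3rd Friday of March 2016: Mar 18 2016.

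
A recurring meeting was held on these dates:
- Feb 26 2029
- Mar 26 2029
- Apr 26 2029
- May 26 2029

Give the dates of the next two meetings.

Jun 26 2029, Jul 26 2029

The day-of-month is always 26 (28, 31, 30 days between events).
So this recurs on the 26th of each month.
June 2029: Jun 26 2029.
Next: July 2029 → Jul 26 2029.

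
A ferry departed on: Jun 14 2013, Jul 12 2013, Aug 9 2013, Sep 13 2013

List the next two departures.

All dates are Fridays, 28, 28, 35 days apart.
Specifically, the 2nd Friday of each month.
October 2013 — 2nd Friday is Oct 11 2013.
November 2013 — 2nd Friday is Nov 8 2013.

Oct 11 2013, Nov 8 2013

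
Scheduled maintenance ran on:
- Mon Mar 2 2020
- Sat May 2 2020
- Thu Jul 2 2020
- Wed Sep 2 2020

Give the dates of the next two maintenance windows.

Mon Nov 2 2020, Sat Jan 2 2021

The day-of-month is always 2 (61, 61, 62 days between events).
So this recurs on the 2nd of every 2 months.
Next: November 2020 → Mon Nov 2 2020.
January 2021: Sat Jan 2 2021.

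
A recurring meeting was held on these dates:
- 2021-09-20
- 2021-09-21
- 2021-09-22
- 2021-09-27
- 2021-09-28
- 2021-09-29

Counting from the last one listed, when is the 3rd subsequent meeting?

2021-10-06

Every event lands on a Monday or Tuesday or Wednesday (gaps cycle 1, 1, 5, 1, 1).
So the schedule is: every Monday, Tuesday and Wednesday.
Next Monday: 2021-10-04.
The following Tuesday is 2021-10-05.
Next Wednesday: 2021-10-06.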